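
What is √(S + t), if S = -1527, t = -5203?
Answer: I*√6730 ≈ 82.037*I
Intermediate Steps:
√(S + t) = √(-1527 - 5203) = √(-6730) = I*√6730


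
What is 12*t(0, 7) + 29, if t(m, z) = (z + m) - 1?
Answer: 101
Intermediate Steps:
t(m, z) = -1 + m + z (t(m, z) = (m + z) - 1 = -1 + m + z)
12*t(0, 7) + 29 = 12*(-1 + 0 + 7) + 29 = 12*6 + 29 = 72 + 29 = 101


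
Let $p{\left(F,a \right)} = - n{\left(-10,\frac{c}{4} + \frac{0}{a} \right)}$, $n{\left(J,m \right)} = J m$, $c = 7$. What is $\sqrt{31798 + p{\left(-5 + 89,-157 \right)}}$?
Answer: $\frac{\sqrt{127262}}{2} \approx 178.37$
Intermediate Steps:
$p{\left(F,a \right)} = \frac{35}{2}$ ($p{\left(F,a \right)} = - \left(-10\right) \left(\frac{7}{4} + \frac{0}{a}\right) = - \left(-10\right) \left(7 \cdot \frac{1}{4} + 0\right) = - \left(-10\right) \left(\frac{7}{4} + 0\right) = - \frac{\left(-10\right) 7}{4} = \left(-1\right) \left(- \frac{35}{2}\right) = \frac{35}{2}$)
$\sqrt{31798 + p{\left(-5 + 89,-157 \right)}} = \sqrt{31798 + \frac{35}{2}} = \sqrt{\frac{63631}{2}} = \frac{\sqrt{127262}}{2}$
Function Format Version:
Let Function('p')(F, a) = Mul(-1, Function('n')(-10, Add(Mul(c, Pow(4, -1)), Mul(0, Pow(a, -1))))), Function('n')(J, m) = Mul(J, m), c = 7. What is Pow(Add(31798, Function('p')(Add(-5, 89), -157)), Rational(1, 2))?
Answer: Mul(Rational(1, 2), Pow(127262, Rational(1, 2))) ≈ 178.37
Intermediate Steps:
Function('p')(F, a) = Rational(35, 2) (Function('p')(F, a) = Mul(-1, Mul(-10, Add(Mul(7, Pow(4, -1)), Mul(0, Pow(a, -1))))) = Mul(-1, Mul(-10, Add(Mul(7, Rational(1, 4)), 0))) = Mul(-1, Mul(-10, Add(Rational(7, 4), 0))) = Mul(-1, Mul(-10, Rational(7, 4))) = Mul(-1, Rational(-35, 2)) = Rational(35, 2))
Pow(Add(31798, Function('p')(Add(-5, 89), -157)), Rational(1, 2)) = Pow(Add(31798, Rational(35, 2)), Rational(1, 2)) = Pow(Rational(63631, 2), Rational(1, 2)) = Mul(Rational(1, 2), Pow(127262, Rational(1, 2)))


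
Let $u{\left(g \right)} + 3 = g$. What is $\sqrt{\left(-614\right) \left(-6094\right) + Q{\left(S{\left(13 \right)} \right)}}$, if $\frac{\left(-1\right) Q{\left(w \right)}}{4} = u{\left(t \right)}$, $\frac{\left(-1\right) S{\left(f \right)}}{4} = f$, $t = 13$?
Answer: $2 \sqrt{935419} \approx 1934.3$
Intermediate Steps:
$u{\left(g \right)} = -3 + g$
$S{\left(f \right)} = - 4 f$
$Q{\left(w \right)} = -40$ ($Q{\left(w \right)} = - 4 \left(-3 + 13\right) = \left(-4\right) 10 = -40$)
$\sqrt{\left(-614\right) \left(-6094\right) + Q{\left(S{\left(13 \right)} \right)}} = \sqrt{\left(-614\right) \left(-6094\right) - 40} = \sqrt{3741716 - 40} = \sqrt{3741676} = 2 \sqrt{935419}$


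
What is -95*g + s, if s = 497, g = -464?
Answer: 44577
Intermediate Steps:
-95*g + s = -95*(-464) + 497 = 44080 + 497 = 44577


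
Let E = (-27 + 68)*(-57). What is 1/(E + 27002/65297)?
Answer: -2839/6633569 ≈ -0.00042797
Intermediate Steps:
E = -2337 (E = 41*(-57) = -2337)
1/(E + 27002/65297) = 1/(-2337 + 27002/65297) = 1/(-2337 + 27002*(1/65297)) = 1/(-2337 + 1174/2839) = 1/(-6633569/2839) = -2839/6633569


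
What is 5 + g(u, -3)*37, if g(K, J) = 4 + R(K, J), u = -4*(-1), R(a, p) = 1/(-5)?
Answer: 728/5 ≈ 145.60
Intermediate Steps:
R(a, p) = -⅕ (R(a, p) = 1*(-⅕) = -⅕)
u = 4
g(K, J) = 19/5 (g(K, J) = 4 - ⅕ = 19/5)
5 + g(u, -3)*37 = 5 + (19/5)*37 = 5 + 703/5 = 728/5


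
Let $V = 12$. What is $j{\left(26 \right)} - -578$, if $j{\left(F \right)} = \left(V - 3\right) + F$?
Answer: $613$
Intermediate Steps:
$j{\left(F \right)} = 9 + F$ ($j{\left(F \right)} = \left(12 - 3\right) + F = 9 + F$)
$j{\left(26 \right)} - -578 = \left(9 + 26\right) - -578 = 35 + 578 = 613$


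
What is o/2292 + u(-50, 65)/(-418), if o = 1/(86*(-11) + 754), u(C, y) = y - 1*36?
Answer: -6381137/91973376 ≈ -0.069380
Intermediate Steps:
u(C, y) = -36 + y (u(C, y) = y - 36 = -36 + y)
o = -1/192 (o = 1/(-946 + 754) = 1/(-192) = -1/192 ≈ -0.0052083)
o/2292 + u(-50, 65)/(-418) = -1/192/2292 + (-36 + 65)/(-418) = -1/192*1/2292 + 29*(-1/418) = -1/440064 - 29/418 = -6381137/91973376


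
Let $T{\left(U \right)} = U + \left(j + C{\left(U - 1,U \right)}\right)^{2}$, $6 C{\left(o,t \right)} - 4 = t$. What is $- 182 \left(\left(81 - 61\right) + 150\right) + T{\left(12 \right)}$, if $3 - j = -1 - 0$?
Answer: $- \frac{277952}{9} \approx -30884.0$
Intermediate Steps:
$C{\left(o,t \right)} = \frac{2}{3} + \frac{t}{6}$
$j = 4$ ($j = 3 - \left(-1 - 0\right) = 3 - \left(-1 + 0\right) = 3 - -1 = 3 + 1 = 4$)
$T{\left(U \right)} = U + \left(\frac{14}{3} + \frac{U}{6}\right)^{2}$ ($T{\left(U \right)} = U + \left(4 + \left(\frac{2}{3} + \frac{U}{6}\right)\right)^{2} = U + \left(\frac{14}{3} + \frac{U}{6}\right)^{2}$)
$- 182 \left(\left(81 - 61\right) + 150\right) + T{\left(12 \right)} = - 182 \left(\left(81 - 61\right) + 150\right) + \left(12 + \frac{\left(28 + 12\right)^{2}}{36}\right) = - 182 \left(20 + 150\right) + \left(12 + \frac{40^{2}}{36}\right) = \left(-182\right) 170 + \left(12 + \frac{1}{36} \cdot 1600\right) = -30940 + \left(12 + \frac{400}{9}\right) = -30940 + \frac{508}{9} = - \frac{277952}{9}$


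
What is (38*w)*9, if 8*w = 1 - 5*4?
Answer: -3249/4 ≈ -812.25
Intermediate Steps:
w = -19/8 (w = (1 - 5*4)/8 = (1 - 20)/8 = (1/8)*(-19) = -19/8 ≈ -2.3750)
(38*w)*9 = (38*(-19/8))*9 = -361/4*9 = -3249/4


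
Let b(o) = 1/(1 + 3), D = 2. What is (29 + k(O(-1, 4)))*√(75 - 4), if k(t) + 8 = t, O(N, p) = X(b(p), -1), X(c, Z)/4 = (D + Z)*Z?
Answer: 17*√71 ≈ 143.24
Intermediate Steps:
b(o) = ¼ (b(o) = 1/4 = ¼)
X(c, Z) = 4*Z*(2 + Z) (X(c, Z) = 4*((2 + Z)*Z) = 4*(Z*(2 + Z)) = 4*Z*(2 + Z))
O(N, p) = -4 (O(N, p) = 4*(-1)*(2 - 1) = 4*(-1)*1 = -4)
k(t) = -8 + t
(29 + k(O(-1, 4)))*√(75 - 4) = (29 + (-8 - 4))*√(75 - 4) = (29 - 12)*√71 = 17*√71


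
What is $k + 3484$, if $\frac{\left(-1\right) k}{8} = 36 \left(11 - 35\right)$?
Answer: $10396$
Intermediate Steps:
$k = 6912$ ($k = - 8 \cdot 36 \left(11 - 35\right) = - 8 \cdot 36 \left(-24\right) = \left(-8\right) \left(-864\right) = 6912$)
$k + 3484 = 6912 + 3484 = 10396$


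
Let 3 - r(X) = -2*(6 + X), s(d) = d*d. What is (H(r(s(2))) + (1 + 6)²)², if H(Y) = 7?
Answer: 3136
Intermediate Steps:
s(d) = d²
r(X) = 15 + 2*X (r(X) = 3 - (-2)*(6 + X) = 3 - (-12 - 2*X) = 3 + (12 + 2*X) = 15 + 2*X)
(H(r(s(2))) + (1 + 6)²)² = (7 + (1 + 6)²)² = (7 + 7²)² = (7 + 49)² = 56² = 3136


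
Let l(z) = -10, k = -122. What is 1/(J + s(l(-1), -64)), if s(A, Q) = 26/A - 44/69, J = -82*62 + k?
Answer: -345/1797187 ≈ -0.00019197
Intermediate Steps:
J = -5206 (J = -82*62 - 122 = -5084 - 122 = -5206)
s(A, Q) = -44/69 + 26/A (s(A, Q) = 26/A - 44*1/69 = 26/A - 44/69 = -44/69 + 26/A)
1/(J + s(l(-1), -64)) = 1/(-5206 + (-44/69 + 26/(-10))) = 1/(-5206 + (-44/69 + 26*(-⅒))) = 1/(-5206 + (-44/69 - 13/5)) = 1/(-5206 - 1117/345) = 1/(-1797187/345) = -345/1797187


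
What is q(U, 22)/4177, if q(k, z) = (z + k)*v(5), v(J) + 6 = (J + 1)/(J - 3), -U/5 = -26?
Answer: -456/4177 ≈ -0.10917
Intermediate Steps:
U = 130 (U = -5*(-26) = 130)
v(J) = -6 + (1 + J)/(-3 + J) (v(J) = -6 + (J + 1)/(J - 3) = -6 + (1 + J)/(-3 + J))
q(k, z) = -3*k - 3*z (q(k, z) = (z + k)*((19 - 5*5)/(-3 + 5)) = (k + z)*((19 - 25)/2) = (k + z)*((½)*(-6)) = (k + z)*(-3) = -3*k - 3*z)
q(U, 22)/4177 = (-3*130 - 3*22)/4177 = (-390 - 66)*(1/4177) = -456*1/4177 = -456/4177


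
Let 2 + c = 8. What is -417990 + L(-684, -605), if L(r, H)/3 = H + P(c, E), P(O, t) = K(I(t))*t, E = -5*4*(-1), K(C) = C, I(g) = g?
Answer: -418605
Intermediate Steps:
c = 6 (c = -2 + 8 = 6)
E = 20 (E = -20*(-1) = 20)
P(O, t) = t² (P(O, t) = t*t = t²)
L(r, H) = 1200 + 3*H (L(r, H) = 3*(H + 20²) = 3*(H + 400) = 3*(400 + H) = 1200 + 3*H)
-417990 + L(-684, -605) = -417990 + (1200 + 3*(-605)) = -417990 + (1200 - 1815) = -417990 - 615 = -418605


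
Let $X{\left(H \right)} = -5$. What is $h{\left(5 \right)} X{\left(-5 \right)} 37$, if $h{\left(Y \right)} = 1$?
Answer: $-185$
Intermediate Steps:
$h{\left(5 \right)} X{\left(-5 \right)} 37 = 1 \left(-5\right) 37 = \left(-5\right) 37 = -185$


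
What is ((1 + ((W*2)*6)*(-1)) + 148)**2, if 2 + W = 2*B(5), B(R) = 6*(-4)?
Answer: 561001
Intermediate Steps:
B(R) = -24
W = -50 (W = -2 + 2*(-24) = -2 - 48 = -50)
((1 + ((W*2)*6)*(-1)) + 148)**2 = ((1 + (-50*2*6)*(-1)) + 148)**2 = ((1 - 100*6*(-1)) + 148)**2 = ((1 - 600*(-1)) + 148)**2 = ((1 + 600) + 148)**2 = (601 + 148)**2 = 749**2 = 561001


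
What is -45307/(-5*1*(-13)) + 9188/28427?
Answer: -1287344869/1847755 ≈ -696.71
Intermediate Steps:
-45307/(-5*1*(-13)) + 9188/28427 = -45307/((-5*(-13))) + 9188*(1/28427) = -45307/65 + 9188/28427 = -1287344869/1847755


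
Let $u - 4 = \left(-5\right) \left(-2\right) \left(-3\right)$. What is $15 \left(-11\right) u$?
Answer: $4290$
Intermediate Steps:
$u = -26$ ($u = 4 + \left(-5\right) \left(-2\right) \left(-3\right) = 4 + 10 \left(-3\right) = 4 - 30 = -26$)
$15 \left(-11\right) u = 15 \left(-11\right) \left(-26\right) = \left(-165\right) \left(-26\right) = 4290$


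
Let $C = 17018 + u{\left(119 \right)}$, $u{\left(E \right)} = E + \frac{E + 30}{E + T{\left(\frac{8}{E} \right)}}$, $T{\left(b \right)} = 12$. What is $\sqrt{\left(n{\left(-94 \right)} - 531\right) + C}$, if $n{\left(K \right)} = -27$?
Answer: $\frac{\sqrt{284531738}}{131} \approx 128.76$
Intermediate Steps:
$u{\left(E \right)} = E + \frac{30 + E}{12 + E}$ ($u{\left(E \right)} = E + \frac{E + 30}{E + 12} = E + \frac{30 + E}{12 + E}$)
$C = \frac{2245096}{131}$ ($C = 17018 + \frac{30 + 119^{2} + 13 \cdot 119}{12 + 119} = 17018 + \frac{30 + 14161 + 1547}{131} = 17018 + \frac{1}{131} \cdot 15738 = 17018 + \frac{15738}{131} = \frac{2245096}{131} \approx 17138.0$)
$\sqrt{\left(n{\left(-94 \right)} - 531\right) + C} = \sqrt{\left(-27 - 531\right) + \frac{2245096}{131}} = \sqrt{-558 + \frac{2245096}{131}} = \sqrt{\frac{2171998}{131}} = \frac{\sqrt{284531738}}{131}$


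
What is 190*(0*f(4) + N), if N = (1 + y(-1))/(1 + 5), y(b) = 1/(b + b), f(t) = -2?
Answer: 95/6 ≈ 15.833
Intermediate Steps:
y(b) = 1/(2*b)
N = 1/12 (N = (1 + (½)/(-1))/(1 + 5) = (1 + (½)*(-1))/6 = (1 - ½)*(⅙) = (½)*(⅙) = 1/12 ≈ 0.083333)
190*(0*f(4) + N) = 190*(0*(-2) + 1/12) = 190*(0 + 1/12) = 190*(1/12) = 95/6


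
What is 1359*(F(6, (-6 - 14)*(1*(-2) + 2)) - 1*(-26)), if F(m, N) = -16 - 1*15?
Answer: -6795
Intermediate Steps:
F(m, N) = -31 (F(m, N) = -16 - 15 = -31)
1359*(F(6, (-6 - 14)*(1*(-2) + 2)) - 1*(-26)) = 1359*(-31 - 1*(-26)) = 1359*(-31 + 26) = 1359*(-5) = -6795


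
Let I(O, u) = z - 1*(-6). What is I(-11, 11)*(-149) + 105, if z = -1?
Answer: -640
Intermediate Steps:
I(O, u) = 5 (I(O, u) = -1 - 1*(-6) = -1 + 6 = 5)
I(-11, 11)*(-149) + 105 = 5*(-149) + 105 = -745 + 105 = -640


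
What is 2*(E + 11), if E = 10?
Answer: 42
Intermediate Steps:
2*(E + 11) = 2*(10 + 11) = 2*21 = 42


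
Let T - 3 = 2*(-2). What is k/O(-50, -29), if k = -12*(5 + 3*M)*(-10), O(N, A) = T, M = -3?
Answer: 480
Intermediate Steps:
T = -1 (T = 3 + 2*(-2) = 3 - 4 = -1)
O(N, A) = -1
k = -480 (k = -12*(5 + 3*(-3))*(-10) = -12*(5 - 9)*(-10) = -12*(-4)*(-10) = 48*(-10) = -480)
k/O(-50, -29) = -480/(-1) = -480*(-1) = 480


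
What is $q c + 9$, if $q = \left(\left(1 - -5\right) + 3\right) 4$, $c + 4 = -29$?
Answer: $-1179$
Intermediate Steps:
$c = -33$ ($c = -4 - 29 = -33$)
$q = 36$ ($q = \left(\left(1 + 5\right) + 3\right) 4 = \left(6 + 3\right) 4 = 9 \cdot 4 = 36$)
$q c + 9 = 36 \left(-33\right) + 9 = -1188 + 9 = -1179$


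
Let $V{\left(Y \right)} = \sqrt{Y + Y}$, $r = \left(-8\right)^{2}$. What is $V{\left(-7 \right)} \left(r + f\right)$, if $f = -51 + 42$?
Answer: $55 i \sqrt{14} \approx 205.79 i$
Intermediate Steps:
$r = 64$
$V{\left(Y \right)} = \sqrt{2} \sqrt{Y}$ ($V{\left(Y \right)} = \sqrt{2 Y} = \sqrt{2} \sqrt{Y}$)
$f = -9$
$V{\left(-7 \right)} \left(r + f\right) = \sqrt{2} \sqrt{-7} \left(64 - 9\right) = \sqrt{2} i \sqrt{7} \cdot 55 = i \sqrt{14} \cdot 55 = 55 i \sqrt{14}$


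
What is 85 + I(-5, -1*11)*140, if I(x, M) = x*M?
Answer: 7785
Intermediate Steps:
I(x, M) = M*x
85 + I(-5, -1*11)*140 = 85 + (-1*11*(-5))*140 = 85 - 11*(-5)*140 = 85 + 55*140 = 85 + 7700 = 7785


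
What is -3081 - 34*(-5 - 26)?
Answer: -2027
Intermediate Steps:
-3081 - 34*(-5 - 26) = -3081 - 34*(-31) = -3081 + 1054 = -2027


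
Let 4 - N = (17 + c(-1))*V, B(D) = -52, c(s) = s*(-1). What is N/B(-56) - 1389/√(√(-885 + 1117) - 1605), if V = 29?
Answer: 259/26 + 1389*I/√(1605 - 2*√58) ≈ 9.9615 + 34.837*I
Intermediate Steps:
c(s) = -s
N = -518 (N = 4 - (17 - 1*(-1))*29 = 4 - (17 + 1)*29 = 4 - 18*29 = 4 - 1*522 = 4 - 522 = -518)
N/B(-56) - 1389/√(√(-885 + 1117) - 1605) = -518/(-52) - 1389/√(√(-885 + 1117) - 1605) = -518*(-1/52) - 1389/√(√232 - 1605) = 259/26 - 1389/√(2*√58 - 1605) = 259/26 - 1389/√(-1605 + 2*√58)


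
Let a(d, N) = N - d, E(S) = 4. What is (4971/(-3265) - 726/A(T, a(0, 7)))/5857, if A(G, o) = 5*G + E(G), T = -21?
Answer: 1868319/1931433605 ≈ 0.00096732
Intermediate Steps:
A(G, o) = 4 + 5*G (A(G, o) = 5*G + 4 = 4 + 5*G)
(4971/(-3265) - 726/A(T, a(0, 7)))/5857 = (4971/(-3265) - 726/(4 + 5*(-21)))/5857 = (4971*(-1/3265) - 726/(4 - 105))*(1/5857) = (-4971/3265 - 726/(-101))*(1/5857) = (-4971/3265 - 726*(-1/101))*(1/5857) = (-4971/3265 + 726/101)*(1/5857) = (1868319/329765)*(1/5857) = 1868319/1931433605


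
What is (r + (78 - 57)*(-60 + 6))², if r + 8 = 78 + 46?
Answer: 1036324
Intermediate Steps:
r = 116 (r = -8 + (78 + 46) = -8 + 124 = 116)
(r + (78 - 57)*(-60 + 6))² = (116 + (78 - 57)*(-60 + 6))² = (116 + 21*(-54))² = (116 - 1134)² = (-1018)² = 1036324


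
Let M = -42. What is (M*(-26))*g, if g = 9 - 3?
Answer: 6552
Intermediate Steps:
g = 6
(M*(-26))*g = -42*(-26)*6 = 1092*6 = 6552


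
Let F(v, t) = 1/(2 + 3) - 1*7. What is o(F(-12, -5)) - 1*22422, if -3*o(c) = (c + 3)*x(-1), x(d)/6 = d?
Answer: -112148/5 ≈ -22430.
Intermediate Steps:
F(v, t) = -34/5 (F(v, t) = 1/5 - 7 = ⅕ - 7 = -34/5)
x(d) = 6*d
o(c) = 6 + 2*c (o(c) = -(c + 3)*6*(-1)/3 = -(3 + c)*(-6)/3 = -(-18 - 6*c)/3 = 6 + 2*c)
o(F(-12, -5)) - 1*22422 = (6 + 2*(-34/5)) - 1*22422 = (6 - 68/5) - 22422 = -38/5 - 22422 = -112148/5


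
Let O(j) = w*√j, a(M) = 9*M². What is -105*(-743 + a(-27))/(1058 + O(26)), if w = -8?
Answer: -32316081/55885 - 244356*√26/55885 ≈ -600.56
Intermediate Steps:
O(j) = -8*√j
-105*(-743 + a(-27))/(1058 + O(26)) = -105*(-743 + 9*(-27)²)/(1058 - 8*√26) = -105*(-743 + 9*729)/(1058 - 8*√26) = -105*(-743 + 6561)/(1058 - 8*√26) = -610890/(1058 - 8*√26)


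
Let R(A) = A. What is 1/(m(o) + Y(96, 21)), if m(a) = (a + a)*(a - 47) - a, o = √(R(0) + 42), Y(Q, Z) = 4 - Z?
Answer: -67/374561 - 95*√42/374561 ≈ -0.0018226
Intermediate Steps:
o = √42 (o = √(0 + 42) = √42 ≈ 6.4807)
m(a) = -a + 2*a*(-47 + a) (m(a) = (2*a)*(-47 + a) - a = 2*a*(-47 + a) - a = -a + 2*a*(-47 + a))
1/(m(o) + Y(96, 21)) = 1/(√42*(-95 + 2*√42) + (4 - 1*21)) = 1/(√42*(-95 + 2*√42) + (4 - 21)) = 1/(√42*(-95 + 2*√42) - 17) = 1/(-17 + √42*(-95 + 2*√42))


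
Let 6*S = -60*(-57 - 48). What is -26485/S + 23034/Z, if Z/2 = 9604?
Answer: -3460987/144060 ≈ -24.025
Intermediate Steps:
Z = 19208 (Z = 2*9604 = 19208)
S = 1050 (S = (-60*(-57 - 48))/6 = (-60*(-105))/6 = (1/6)*6300 = 1050)
-26485/S + 23034/Z = -26485/1050 + 23034/19208 = -26485*1/1050 + 23034*(1/19208) = -5297/210 + 11517/9604 = -3460987/144060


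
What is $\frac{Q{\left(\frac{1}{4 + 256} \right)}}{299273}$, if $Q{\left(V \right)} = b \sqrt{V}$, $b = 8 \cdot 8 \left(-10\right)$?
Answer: $- \frac{64 \sqrt{65}}{3890549} \approx -0.00013262$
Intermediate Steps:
$b = -640$ ($b = 64 \left(-10\right) = -640$)
$Q{\left(V \right)} = - 640 \sqrt{V}$
$\frac{Q{\left(\frac{1}{4 + 256} \right)}}{299273} = \frac{\left(-640\right) \sqrt{\frac{1}{4 + 256}}}{299273} = - 640 \sqrt{\frac{1}{260}} \cdot \frac{1}{299273} = - \frac{640}{2 \sqrt{65}} \cdot \frac{1}{299273} = - 640 \frac{\sqrt{65}}{130} \cdot \frac{1}{299273} = - \frac{64 \sqrt{65}}{13} \cdot \frac{1}{299273} = - \frac{64 \sqrt{65}}{3890549}$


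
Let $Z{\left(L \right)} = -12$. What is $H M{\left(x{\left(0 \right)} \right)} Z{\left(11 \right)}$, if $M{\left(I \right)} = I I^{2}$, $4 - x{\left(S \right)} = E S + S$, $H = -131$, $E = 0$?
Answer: $100608$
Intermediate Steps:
$x{\left(S \right)} = 4 - S$ ($x{\left(S \right)} = 4 - \left(0 S + S\right) = 4 - \left(0 + S\right) = 4 - S$)
$M{\left(I \right)} = I^{3}$
$H M{\left(x{\left(0 \right)} \right)} Z{\left(11 \right)} = - 131 \left(4 - 0\right)^{3} \left(-12\right) = - 131 \left(4 + 0\right)^{3} \left(-12\right) = - 131 \cdot 4^{3} \left(-12\right) = \left(-131\right) 64 \left(-12\right) = \left(-8384\right) \left(-12\right) = 100608$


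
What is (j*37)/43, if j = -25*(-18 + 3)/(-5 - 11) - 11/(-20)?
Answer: -67747/3440 ≈ -19.694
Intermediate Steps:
j = -1831/80 (j = -25/((-16/(-15))) - 11*(-1/20) = -25/((-16*(-1/15))) + 11/20 = -25/16/15 + 11/20 = -25*15/16 + 11/20 = -375/16 + 11/20 = -1831/80 ≈ -22.888)
(j*37)/43 = -1831/80*37/43 = -67747/80*1/43 = -67747/3440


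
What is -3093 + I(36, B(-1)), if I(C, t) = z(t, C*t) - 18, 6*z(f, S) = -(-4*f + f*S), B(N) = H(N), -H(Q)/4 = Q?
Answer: -9613/3 ≈ -3204.3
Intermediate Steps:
H(Q) = -4*Q
B(N) = -4*N
z(f, S) = 2*f/3 - S*f/6 (z(f, S) = (-(-4*f + f*S))/6 = (-(-4*f + S*f))/6 = (4*f - S*f)/6 = 2*f/3 - S*f/6)
I(C, t) = -18 + t*(4 - C*t)/6 (I(C, t) = t*(4 - C*t)/6 - 18 = -18 + t*(4 - C*t)/6)
-3093 + I(36, B(-1)) = -3093 + (-18 - (-4*(-1))*(-4 + 36*(-4*(-1)))/6) = -3093 + (-18 - ⅙*4*(-4 + 36*4)) = -3093 + (-18 - ⅙*4*(-4 + 144)) = -3093 + (-18 - ⅙*4*140) = -3093 + (-18 - 280/3) = -3093 - 334/3 = -9613/3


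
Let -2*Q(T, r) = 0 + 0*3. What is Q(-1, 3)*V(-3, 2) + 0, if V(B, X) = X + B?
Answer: 0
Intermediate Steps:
Q(T, r) = 0 (Q(T, r) = -(0 + 0*3)/2 = -(0 + 0)/2 = -½*0 = 0)
V(B, X) = B + X
Q(-1, 3)*V(-3, 2) + 0 = 0*(-3 + 2) + 0 = 0*(-1) + 0 = 0 + 0 = 0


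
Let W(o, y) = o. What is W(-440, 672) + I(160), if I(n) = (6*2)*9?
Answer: -332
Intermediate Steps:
I(n) = 108 (I(n) = 12*9 = 108)
W(-440, 672) + I(160) = -440 + 108 = -332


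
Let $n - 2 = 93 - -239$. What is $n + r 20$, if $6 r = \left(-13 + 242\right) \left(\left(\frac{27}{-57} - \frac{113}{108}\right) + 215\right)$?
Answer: $\frac{502607897}{3078} \approx 1.6329 \cdot 10^{5}$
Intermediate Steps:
$n = 334$ ($n = 2 + \left(93 - -239\right) = 2 + \left(93 + 239\right) = 2 + 332 = 334$)
$r = \frac{100315969}{12312}$ ($r = \frac{\left(-13 + 242\right) \left(\left(\frac{27}{-57} - \frac{113}{108}\right) + 215\right)}{6} = \frac{229 \left(\left(27 \left(- \frac{1}{57}\right) - \frac{113}{108}\right) + 215\right)}{6} = \frac{229 \left(\left(- \frac{9}{19} - \frac{113}{108}\right) + 215\right)}{6} = \frac{229 \left(- \frac{3119}{2052} + 215\right)}{6} = \frac{229 \cdot \frac{438061}{2052}}{6} = \frac{1}{6} \cdot \frac{100315969}{2052} = \frac{100315969}{12312} \approx 8147.8$)
$n + r 20 = 334 + \frac{100315969}{12312} \cdot 20 = 334 + \frac{501579845}{3078} = \frac{502607897}{3078}$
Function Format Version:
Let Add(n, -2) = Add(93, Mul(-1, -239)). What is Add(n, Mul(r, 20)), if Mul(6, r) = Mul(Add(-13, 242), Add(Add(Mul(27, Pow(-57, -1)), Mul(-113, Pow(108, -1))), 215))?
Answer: Rational(502607897, 3078) ≈ 1.6329e+5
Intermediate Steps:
n = 334 (n = Add(2, Add(93, Mul(-1, -239))) = Add(2, Add(93, 239)) = Add(2, 332) = 334)
r = Rational(100315969, 12312) (r = Mul(Rational(1, 6), Mul(Add(-13, 242), Add(Add(Mul(27, Pow(-57, -1)), Mul(-113, Pow(108, -1))), 215))) = Mul(Rational(1, 6), Mul(229, Add(Add(Mul(27, Rational(-1, 57)), Mul(-113, Rational(1, 108))), 215))) = Mul(Rational(1, 6), Mul(229, Add(Add(Rational(-9, 19), Rational(-113, 108)), 215))) = Mul(Rational(1, 6), Mul(229, Add(Rational(-3119, 2052), 215))) = Mul(Rational(1, 6), Mul(229, Rational(438061, 2052))) = Mul(Rational(1, 6), Rational(100315969, 2052)) = Rational(100315969, 12312) ≈ 8147.8)
Add(n, Mul(r, 20)) = Add(334, Mul(Rational(100315969, 12312), 20)) = Add(334, Rational(501579845, 3078)) = Rational(502607897, 3078)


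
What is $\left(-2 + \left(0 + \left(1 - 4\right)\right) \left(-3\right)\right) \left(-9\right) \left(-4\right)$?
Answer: $252$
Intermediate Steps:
$\left(-2 + \left(0 + \left(1 - 4\right)\right) \left(-3\right)\right) \left(-9\right) \left(-4\right) = \left(-2 + \left(0 - 3\right) \left(-3\right)\right) \left(-9\right) \left(-4\right) = \left(-2 - -9\right) \left(-9\right) \left(-4\right) = \left(-2 + 9\right) \left(-9\right) \left(-4\right) = 7 \left(-9\right) \left(-4\right) = \left(-63\right) \left(-4\right) = 252$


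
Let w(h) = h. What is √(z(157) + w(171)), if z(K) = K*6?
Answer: √1113 ≈ 33.362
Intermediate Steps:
z(K) = 6*K
√(z(157) + w(171)) = √(6*157 + 171) = √(942 + 171) = √1113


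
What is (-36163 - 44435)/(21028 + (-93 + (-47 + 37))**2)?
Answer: -80598/31637 ≈ -2.5476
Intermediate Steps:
(-36163 - 44435)/(21028 + (-93 + (-47 + 37))**2) = -80598/(21028 + (-93 - 10)**2) = -80598/(21028 + (-103)**2) = -80598/(21028 + 10609) = -80598/31637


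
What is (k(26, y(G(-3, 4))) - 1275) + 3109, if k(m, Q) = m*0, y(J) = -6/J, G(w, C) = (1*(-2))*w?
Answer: 1834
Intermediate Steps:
G(w, C) = -2*w
k(m, Q) = 0
(k(26, y(G(-3, 4))) - 1275) + 3109 = (0 - 1275) + 3109 = -1275 + 3109 = 1834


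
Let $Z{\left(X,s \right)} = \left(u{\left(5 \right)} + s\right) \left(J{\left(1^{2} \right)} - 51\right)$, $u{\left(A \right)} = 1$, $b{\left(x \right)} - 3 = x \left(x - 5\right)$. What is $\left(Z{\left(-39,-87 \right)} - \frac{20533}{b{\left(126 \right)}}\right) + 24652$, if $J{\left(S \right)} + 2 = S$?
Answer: $\frac{444091343}{15249} \approx 29123.0$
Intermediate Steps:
$J{\left(S \right)} = -2 + S$
$b{\left(x \right)} = 3 + x \left(-5 + x\right)$ ($b{\left(x \right)} = 3 + x \left(x - 5\right) = 3 + x \left(-5 + x\right)$)
$Z{\left(X,s \right)} = -52 - 52 s$ ($Z{\left(X,s \right)} = \left(1 + s\right) \left(\left(-2 + 1^{2}\right) - 51\right) = \left(1 + s\right) \left(\left(-2 + 1\right) - 51\right) = \left(1 + s\right) \left(-1 - 51\right) = \left(1 + s\right) \left(-52\right) = -52 - 52 s$)
$\left(Z{\left(-39,-87 \right)} - \frac{20533}{b{\left(126 \right)}}\right) + 24652 = \left(\left(-52 - -4524\right) - \frac{20533}{3 + 126^{2} - 630}\right) + 24652 = \left(\left(-52 + 4524\right) - \frac{20533}{3 + 15876 - 630}\right) + 24652 = \left(4472 - \frac{20533}{15249}\right) + 24652 = \frac{68172995}{15249} + 24652 = \frac{444091343}{15249}$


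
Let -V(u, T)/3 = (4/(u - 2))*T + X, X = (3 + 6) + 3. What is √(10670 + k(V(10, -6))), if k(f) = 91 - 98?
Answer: √10663 ≈ 103.26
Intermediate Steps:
X = 12 (X = 9 + 3 = 12)
V(u, T) = -36 - 12*T/(-2 + u) (V(u, T) = -3*((4/(u - 2))*T + 12) = -3*((4/(-2 + u))*T + 12) = -3*(4*T/(-2 + u) + 12) = -3*(12 + 4*T/(-2 + u)) = -36 - 12*T/(-2 + u))
k(f) = -7
√(10670 + k(V(10, -6))) = √(10670 - 7) = √10663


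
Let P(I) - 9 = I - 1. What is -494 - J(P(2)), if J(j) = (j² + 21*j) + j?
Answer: -814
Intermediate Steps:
P(I) = 8 + I (P(I) = 9 + (I - 1) = 9 + (-1 + I) = 8 + I)
J(j) = j² + 22*j
-494 - J(P(2)) = -494 - (8 + 2)*(22 + (8 + 2)) = -494 - 10*(22 + 10) = -494 - 10*32 = -494 - 1*320 = -494 - 320 = -814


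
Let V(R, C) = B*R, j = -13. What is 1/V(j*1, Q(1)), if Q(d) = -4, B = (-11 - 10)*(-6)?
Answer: -1/1638 ≈ -0.00061050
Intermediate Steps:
B = 126 (B = -21*(-6) = 126)
V(R, C) = 126*R
1/V(j*1, Q(1)) = 1/(126*(-13*1)) = 1/(126*(-13)) = 1/(-1638) = -1/1638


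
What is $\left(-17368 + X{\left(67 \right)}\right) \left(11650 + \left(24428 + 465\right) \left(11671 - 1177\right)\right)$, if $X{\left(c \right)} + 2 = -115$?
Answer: $-4567760278120$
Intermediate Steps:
$X{\left(c \right)} = -117$ ($X{\left(c \right)} = -2 - 115 = -117$)
$\left(-17368 + X{\left(67 \right)}\right) \left(11650 + \left(24428 + 465\right) \left(11671 - 1177\right)\right) = \left(-17368 - 117\right) \left(11650 + \left(24428 + 465\right) \left(11671 - 1177\right)\right) = - 17485 \left(11650 + 24893 \cdot 10494\right) = - 17485 \left(11650 + 261227142\right) = \left(-17485\right) 261238792 = -4567760278120$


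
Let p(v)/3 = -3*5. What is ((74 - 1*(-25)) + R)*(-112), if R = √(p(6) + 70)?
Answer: -11648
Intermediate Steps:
p(v) = -45 (p(v) = 3*(-3*5) = 3*(-15) = -45)
R = 5 (R = √(-45 + 70) = √25 = 5)
((74 - 1*(-25)) + R)*(-112) = ((74 - 1*(-25)) + 5)*(-112) = ((74 + 25) + 5)*(-112) = (99 + 5)*(-112) = 104*(-112) = -11648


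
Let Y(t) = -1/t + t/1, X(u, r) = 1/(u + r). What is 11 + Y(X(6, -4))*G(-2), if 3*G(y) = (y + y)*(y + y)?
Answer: 3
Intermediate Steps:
X(u, r) = 1/(r + u)
G(y) = 4*y²/3 (G(y) = ((y + y)*(y + y))/3 = ((2*y)*(2*y))/3 = (4*y²)/3 = 4*y²/3)
Y(t) = t - 1/t (Y(t) = -1/t + t*1 = -1/t + t = t - 1/t)
11 + Y(X(6, -4))*G(-2) = 11 + (1/(-4 + 6) - 1/(1/(-4 + 6)))*((4/3)*(-2)²) = 11 + (1/2 - 1/(1/2))*((4/3)*4) = 11 + (½ - 1/½)*(16/3) = 11 + (½ - 1*2)*(16/3) = 11 + (½ - 2)*(16/3) = 11 - 3/2*16/3 = 11 - 8 = 3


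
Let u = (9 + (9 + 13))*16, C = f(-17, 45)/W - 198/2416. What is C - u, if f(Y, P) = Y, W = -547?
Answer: -327778513/660776 ≈ -496.05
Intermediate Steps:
C = -33617/660776 (C = -17/(-547) - 198/2416 = -17*(-1/547) - 198*1/2416 = 17/547 - 99/1208 = -33617/660776 ≈ -0.050875)
u = 496 (u = (9 + 22)*16 = 31*16 = 496)
C - u = -33617/660776 - 1*496 = -33617/660776 - 496 = -327778513/660776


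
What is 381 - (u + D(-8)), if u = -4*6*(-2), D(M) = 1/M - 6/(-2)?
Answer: 2641/8 ≈ 330.13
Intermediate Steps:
D(M) = 3 + 1/M (D(M) = 1/M - 6*(-½) = 1/M + 3 = 3 + 1/M)
u = 48 (u = -24*(-2) = 48)
381 - (u + D(-8)) = 381 - (48 + (3 + 1/(-8))) = 381 - (48 + (3 - ⅛)) = 381 - (48 + 23/8) = 381 - 1*407/8 = 381 - 407/8 = 2641/8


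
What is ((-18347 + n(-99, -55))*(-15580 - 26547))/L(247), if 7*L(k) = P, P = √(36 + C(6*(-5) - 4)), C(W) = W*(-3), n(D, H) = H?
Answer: 904424563*√138/23 ≈ 4.6194e+8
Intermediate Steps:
C(W) = -3*W
P = √138 (P = √(36 - 3*(6*(-5) - 4)) = √(36 - 3*(-30 - 4)) = √(36 - 3*(-34)) = √(36 + 102) = √138 ≈ 11.747)
L(k) = √138/7
((-18347 + n(-99, -55))*(-15580 - 26547))/L(247) = ((-18347 - 55)*(-15580 - 26547))/((√138/7)) = (-18402*(-42127))*(7*√138/138) = 775221054*(7*√138/138) = 904424563*√138/23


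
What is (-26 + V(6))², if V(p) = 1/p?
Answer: 24025/36 ≈ 667.36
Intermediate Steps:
(-26 + V(6))² = (-26 + 1/6)² = (-26 + ⅙)² = (-155/6)² = 24025/36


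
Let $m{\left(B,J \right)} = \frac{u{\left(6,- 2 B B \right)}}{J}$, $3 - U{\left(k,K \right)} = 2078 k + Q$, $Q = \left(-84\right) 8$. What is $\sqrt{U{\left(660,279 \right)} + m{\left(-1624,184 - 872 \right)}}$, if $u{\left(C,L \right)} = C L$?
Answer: $\frac{i \sqrt{2449563069}}{43} \approx 1151.0 i$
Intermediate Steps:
$Q = -672$
$U{\left(k,K \right)} = 675 - 2078 k$ ($U{\left(k,K \right)} = 3 - \left(2078 k - 672\right) = 3 - \left(-672 + 2078 k\right) = 675 - 2078 k$)
$m{\left(B,J \right)} = - \frac{12 B^{2}}{J}$ ($m{\left(B,J \right)} = \frac{6 - 2 B B}{J} = \frac{6 \left(- 2 B^{2}\right)}{J} = \frac{\left(-12\right) B^{2}}{J} = - \frac{12 B^{2}}{J}$)
$\sqrt{U{\left(660,279 \right)} + m{\left(-1624,184 - 872 \right)}} = \sqrt{\left(675 - 1371480\right) - \frac{12 \left(-1624\right)^{2}}{184 - 872}} = \sqrt{\left(675 - 1371480\right) - \frac{31648512}{-688}} = \sqrt{-1370805 - 31648512 \left(- \frac{1}{688}\right)} = \sqrt{-1370805 + \frac{1978032}{43}} = \sqrt{- \frac{56966583}{43}} = \frac{i \sqrt{2449563069}}{43}$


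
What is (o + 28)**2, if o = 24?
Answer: 2704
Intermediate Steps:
(o + 28)**2 = (24 + 28)**2 = 52**2 = 2704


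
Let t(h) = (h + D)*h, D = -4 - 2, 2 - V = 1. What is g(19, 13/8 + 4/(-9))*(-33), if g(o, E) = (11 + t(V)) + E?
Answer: -5687/24 ≈ -236.96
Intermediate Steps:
V = 1 (V = 2 - 1*1 = 2 - 1 = 1)
D = -6
t(h) = h*(-6 + h) (t(h) = (h - 6)*h = (-6 + h)*h = h*(-6 + h))
g(o, E) = 6 + E (g(o, E) = (11 + 1*(-6 + 1)) + E = (11 + 1*(-5)) + E = (11 - 5) + E = 6 + E)
g(19, 13/8 + 4/(-9))*(-33) = (6 + (13/8 + 4/(-9)))*(-33) = (6 + (13*(1/8) + 4*(-1/9)))*(-33) = (6 + (13/8 - 4/9))*(-33) = (6 + 85/72)*(-33) = (517/72)*(-33) = -5687/24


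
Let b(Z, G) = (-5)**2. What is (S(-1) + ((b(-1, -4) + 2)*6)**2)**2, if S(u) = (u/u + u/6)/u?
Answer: 24793336681/36 ≈ 6.8870e+8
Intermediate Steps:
b(Z, G) = 25
S(u) = (1 + u/6)/u (S(u) = (1 + u*(1/6))/u = (1 + u/6)/u)
(S(-1) + ((b(-1, -4) + 2)*6)**2)**2 = ((1/6)*(6 - 1)/(-1) + ((25 + 2)*6)**2)**2 = ((1/6)*(-1)*5 + (27*6)**2)**2 = (-5/6 + 162**2)**2 = (-5/6 + 26244)**2 = (157459/6)**2 = 24793336681/36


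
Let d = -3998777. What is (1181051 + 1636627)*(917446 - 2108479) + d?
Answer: -3355951480151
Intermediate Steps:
(1181051 + 1636627)*(917446 - 2108479) + d = (1181051 + 1636627)*(917446 - 2108479) - 3998777 = 2817678*(-1191033) - 3998777 = -3355947481374 - 3998777 = -3355951480151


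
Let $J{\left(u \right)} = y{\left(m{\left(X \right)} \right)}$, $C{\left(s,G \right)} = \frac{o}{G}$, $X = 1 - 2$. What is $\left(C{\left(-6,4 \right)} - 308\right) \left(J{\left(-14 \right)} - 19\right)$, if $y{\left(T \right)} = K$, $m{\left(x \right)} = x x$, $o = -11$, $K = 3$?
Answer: $4972$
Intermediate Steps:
$X = -1$ ($X = 1 - 2 = -1$)
$m{\left(x \right)} = x^{2}$
$C{\left(s,G \right)} = - \frac{11}{G}$
$y{\left(T \right)} = 3$
$J{\left(u \right)} = 3$
$\left(C{\left(-6,4 \right)} - 308\right) \left(J{\left(-14 \right)} - 19\right) = \left(- \frac{11}{4} - 308\right) \left(3 - 19\right) = \left(\left(-11\right) \frac{1}{4} - 308\right) \left(-16\right) = \left(- \frac{11}{4} - 308\right) \left(-16\right) = \left(- \frac{1243}{4}\right) \left(-16\right) = 4972$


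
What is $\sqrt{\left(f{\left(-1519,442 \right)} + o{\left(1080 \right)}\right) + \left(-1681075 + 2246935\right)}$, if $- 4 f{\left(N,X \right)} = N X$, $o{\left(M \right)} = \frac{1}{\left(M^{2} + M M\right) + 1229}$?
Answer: $\frac{9 \sqrt{197383847571546554}}{4668058} \approx 856.57$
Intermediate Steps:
$o{\left(M \right)} = \frac{1}{1229 + 2 M^{2}}$ ($o{\left(M \right)} = \frac{1}{\left(M^{2} + M^{2}\right) + 1229} = \frac{1}{2 M^{2} + 1229} = \frac{1}{1229 + 2 M^{2}}$)
$f{\left(N,X \right)} = - \frac{N X}{4}$
$\sqrt{\left(f{\left(-1519,442 \right)} + o{\left(1080 \right)}\right) + \left(-1681075 + 2246935\right)} = \sqrt{\left(\left(- \frac{1}{4}\right) \left(-1519\right) 442 + \frac{1}{1229 + 2 \cdot 1080^{2}}\right) + \left(-1681075 + 2246935\right)} = \sqrt{\left(\frac{335699}{2} + \frac{1}{1229 + 2 \cdot 1166400}\right) + 565860} = \sqrt{\left(\frac{335699}{2} + \frac{1}{1229 + 2332800}\right) + 565860} = \sqrt{\left(\frac{335699}{2} + \frac{1}{2334029}\right) + 565860} = \sqrt{\frac{783531201273}{4668058} + 565860} = \sqrt{\frac{3424998501153}{4668058}} = \frac{9 \sqrt{197383847571546554}}{4668058}$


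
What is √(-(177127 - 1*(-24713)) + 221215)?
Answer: 25*√31 ≈ 139.19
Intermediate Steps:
√(-(177127 - 1*(-24713)) + 221215) = √(-(177127 + 24713) + 221215) = √(-1*201840 + 221215) = √(-201840 + 221215) = √19375 = 25*√31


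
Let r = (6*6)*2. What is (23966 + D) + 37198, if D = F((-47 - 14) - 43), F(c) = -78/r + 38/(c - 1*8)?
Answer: 10275313/168 ≈ 61163.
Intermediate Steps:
r = 72 (r = 36*2 = 72)
F(c) = -13/12 + 38/(-8 + c) (F(c) = -78/72 + 38/(c - 1*8) = -78*1/72 + 38/(c - 8) = -13/12 + 38/(-8 + c))
D = -239/168 (D = (560 - 13*((-47 - 14) - 43))/(12*(-8 + ((-47 - 14) - 43))) = (560 - 13*(-61 - 43))/(12*(-8 + (-61 - 43))) = (560 - 13*(-104))/(12*(-8 - 104)) = (1/12)*(560 + 1352)/(-112) = (1/12)*(-1/112)*1912 = -239/168 ≈ -1.4226)
(23966 + D) + 37198 = (23966 - 239/168) + 37198 = 4026049/168 + 37198 = 10275313/168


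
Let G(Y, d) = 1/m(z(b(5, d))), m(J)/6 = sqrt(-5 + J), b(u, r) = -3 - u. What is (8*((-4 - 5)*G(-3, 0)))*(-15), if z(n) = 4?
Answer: -180*I ≈ -180.0*I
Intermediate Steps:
m(J) = 6*sqrt(-5 + J)
G(Y, d) = -I/6 (G(Y, d) = 1/(6*sqrt(-5 + 4)) = 1/(6*sqrt(-1)) = 1/(6*I) = -I/6)
(8*((-4 - 5)*G(-3, 0)))*(-15) = (8*((-4 - 5)*(-I/6)))*(-15) = (8*(-(-3)*I/2))*(-15) = (8*(3*I/2))*(-15) = (12*I)*(-15) = -180*I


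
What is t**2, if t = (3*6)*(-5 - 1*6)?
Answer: 39204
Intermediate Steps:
t = -198 (t = 18*(-5 - 6) = 18*(-11) = -198)
t**2 = (-198)**2 = 39204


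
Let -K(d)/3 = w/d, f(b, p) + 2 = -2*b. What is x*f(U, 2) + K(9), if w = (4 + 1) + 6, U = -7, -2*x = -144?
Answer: 2581/3 ≈ 860.33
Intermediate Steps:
x = 72 (x = -½*(-144) = 72)
f(b, p) = -2 - 2*b
w = 11 (w = 5 + 6 = 11)
K(d) = -33/d
x*f(U, 2) + K(9) = 72*(-2 - 2*(-7)) - 33/9 = 72*(-2 + 14) - 33*⅑ = 72*12 - 11/3 = 864 - 11/3 = 2581/3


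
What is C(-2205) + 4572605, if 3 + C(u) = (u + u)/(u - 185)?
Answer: 1092852319/239 ≈ 4.5726e+6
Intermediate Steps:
C(u) = -3 + 2*u/(-185 + u) (C(u) = -3 + (u + u)/(u - 185) = -3 + (2*u)/(-185 + u) = -3 + 2*u/(-185 + u))
C(-2205) + 4572605 = (555 - 1*(-2205))/(-185 - 2205) + 4572605 = (555 + 2205)/(-2390) + 4572605 = -1/2390*2760 + 4572605 = -276/239 + 4572605 = 1092852319/239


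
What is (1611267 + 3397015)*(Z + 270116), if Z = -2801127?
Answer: -12676016833102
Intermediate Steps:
(1611267 + 3397015)*(Z + 270116) = (1611267 + 3397015)*(-2801127 + 270116) = 5008282*(-2531011) = -12676016833102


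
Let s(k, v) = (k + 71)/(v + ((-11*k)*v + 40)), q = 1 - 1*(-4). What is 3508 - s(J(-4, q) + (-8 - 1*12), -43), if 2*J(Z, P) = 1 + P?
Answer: 14109203/4022 ≈ 3508.0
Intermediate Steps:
q = 5 (q = 1 + 4 = 5)
J(Z, P) = ½ + P/2 (J(Z, P) = (1 + P)/2 = ½ + P/2)
s(k, v) = (71 + k)/(40 + v - 11*k*v) (s(k, v) = (71 + k)/(v + (-11*k*v + 40)) = (71 + k)/(v + (40 - 11*k*v)) = (71 + k)/(40 + v - 11*k*v))
3508 - s(J(-4, q) + (-8 - 1*12), -43) = 3508 - (71 + ((½ + (½)*5) + (-8 - 1*12)))/(40 - 43 - 11*((½ + (½)*5) + (-8 - 1*12))*(-43)) = 3508 - (71 + ((½ + 5/2) + (-8 - 12)))/(40 - 43 - 11*((½ + 5/2) + (-8 - 12))*(-43)) = 3508 - (71 + (3 - 20))/(40 - 43 - 11*(3 - 20)*(-43)) = 3508 - (71 - 17)/(40 - 43 - 11*(-17)*(-43)) = 3508 - 54/(40 - 43 - 8041) = 3508 - 54/(-8044) = 3508 - (-1)*54/8044 = 3508 - 1*(-27/4022) = 3508 + 27/4022 = 14109203/4022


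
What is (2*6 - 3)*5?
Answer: 45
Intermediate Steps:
(2*6 - 3)*5 = (12 - 3)*5 = 9*5 = 45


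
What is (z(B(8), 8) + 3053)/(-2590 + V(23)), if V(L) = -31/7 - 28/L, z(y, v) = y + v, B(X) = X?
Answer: -494109/417899 ≈ -1.1824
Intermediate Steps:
z(y, v) = v + y
V(L) = -31/7 - 28/L (V(L) = -31*⅐ - 28/L = -31/7 - 28/L)
(z(B(8), 8) + 3053)/(-2590 + V(23)) = ((8 + 8) + 3053)/(-2590 + (-31/7 - 28/23)) = (16 + 3053)/(-2590 + (-31/7 - 28*1/23)) = 3069/(-2590 + (-31/7 - 28/23)) = 3069/(-2590 - 909/161) = 3069/(-417899/161) = 3069*(-161/417899) = -494109/417899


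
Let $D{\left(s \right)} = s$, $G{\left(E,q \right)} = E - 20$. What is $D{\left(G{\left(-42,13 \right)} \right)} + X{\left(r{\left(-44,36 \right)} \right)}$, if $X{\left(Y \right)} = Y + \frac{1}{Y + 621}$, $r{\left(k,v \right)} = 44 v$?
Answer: $\frac{3356011}{2205} \approx 1522.0$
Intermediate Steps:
$G{\left(E,q \right)} = -20 + E$
$X{\left(Y \right)} = Y + \frac{1}{621 + Y}$
$D{\left(G{\left(-42,13 \right)} \right)} + X{\left(r{\left(-44,36 \right)} \right)} = \left(-20 - 42\right) + \frac{1 + \left(44 \cdot 36\right)^{2} + 621 \cdot 44 \cdot 36}{621 + 44 \cdot 36} = -62 + \frac{1 + 1584^{2} + 621 \cdot 1584}{621 + 1584} = -62 + \frac{1 + 2509056 + 983664}{2205} = -62 + \frac{1}{2205} \cdot 3492721 = -62 + \frac{3492721}{2205} = \frac{3356011}{2205}$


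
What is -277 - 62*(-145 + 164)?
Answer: -1455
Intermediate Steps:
-277 - 62*(-145 + 164) = -277 - 62*19 = -277 - 1178 = -1455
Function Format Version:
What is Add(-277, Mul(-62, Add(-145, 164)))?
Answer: -1455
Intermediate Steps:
Add(-277, Mul(-62, Add(-145, 164))) = Add(-277, Mul(-62, 19)) = Add(-277, -1178) = -1455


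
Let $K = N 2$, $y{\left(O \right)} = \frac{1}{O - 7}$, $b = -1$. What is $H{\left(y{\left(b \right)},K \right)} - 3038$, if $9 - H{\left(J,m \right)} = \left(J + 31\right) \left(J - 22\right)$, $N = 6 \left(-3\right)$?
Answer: $- \frac{150137}{64} \approx -2345.9$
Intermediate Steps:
$N = -18$
$y{\left(O \right)} = \frac{1}{-7 + O}$
$K = -36$ ($K = \left(-18\right) 2 = -36$)
$H{\left(J,m \right)} = 9 - \left(-22 + J\right) \left(31 + J\right)$ ($H{\left(J,m \right)} = 9 - \left(J + 31\right) \left(J - 22\right) = 9 - \left(31 + J\right) \left(-22 + J\right) = 9 - \left(-22 + J\right) \left(31 + J\right)$)
$H{\left(y{\left(b \right)},K \right)} - 3038 = \left(691 - \left(\frac{1}{-7 - 1}\right)^{2} - \frac{9}{-7 - 1}\right) - 3038 = \left(691 - \left(\frac{1}{-8}\right)^{2} - \frac{9}{-8}\right) - 3038 = \left(691 - \left(- \frac{1}{8}\right)^{2} - - \frac{9}{8}\right) - 3038 = \left(691 - \frac{1}{64} + \frac{9}{8}\right) - 3038 = \frac{44295}{64} - 3038 = - \frac{150137}{64}$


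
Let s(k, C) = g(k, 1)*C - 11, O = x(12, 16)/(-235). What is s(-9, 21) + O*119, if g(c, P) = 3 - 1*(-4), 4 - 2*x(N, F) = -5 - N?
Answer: 61421/470 ≈ 130.68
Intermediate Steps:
x(N, F) = 9/2 + N/2 (x(N, F) = 2 - (-5 - N)/2 = 2 + (5/2 + N/2) = 9/2 + N/2)
g(c, P) = 7 (g(c, P) = 3 + 4 = 7)
O = -21/470 (O = (9/2 + (½)*12)/(-235) = (9/2 + 6)*(-1/235) = (21/2)*(-1/235) = -21/470 ≈ -0.044681)
s(k, C) = -11 + 7*C (s(k, C) = 7*C - 11 = -11 + 7*C)
s(-9, 21) + O*119 = (-11 + 7*21) - 21/470*119 = (-11 + 147) - 2499/470 = 136 - 2499/470 = 61421/470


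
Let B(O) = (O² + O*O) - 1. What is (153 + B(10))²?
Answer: 123904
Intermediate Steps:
B(O) = -1 + 2*O² (B(O) = (O² + O²) - 1 = 2*O² - 1 = -1 + 2*O²)
(153 + B(10))² = (153 + (-1 + 2*10²))² = (153 + (-1 + 2*100))² = (153 + (-1 + 200))² = (153 + 199)² = 352² = 123904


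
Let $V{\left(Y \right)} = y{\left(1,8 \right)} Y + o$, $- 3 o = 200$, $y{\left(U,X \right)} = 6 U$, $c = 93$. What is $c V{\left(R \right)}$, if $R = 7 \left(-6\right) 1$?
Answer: $-29636$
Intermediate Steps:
$o = - \frac{200}{3}$ ($o = \left(- \frac{1}{3}\right) 200 = - \frac{200}{3} \approx -66.667$)
$R = -42$ ($R = \left(-42\right) 1 = -42$)
$V{\left(Y \right)} = - \frac{200}{3} + 6 Y$ ($V{\left(Y \right)} = 6 \cdot 1 Y - \frac{200}{3} = 6 Y - \frac{200}{3} = - \frac{200}{3} + 6 Y$)
$c V{\left(R \right)} = 93 \left(- \frac{200}{3} + 6 \left(-42\right)\right) = 93 \left(- \frac{200}{3} - 252\right) = 93 \left(- \frac{956}{3}\right) = -29636$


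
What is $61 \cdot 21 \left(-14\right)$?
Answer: $-17934$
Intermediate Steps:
$61 \cdot 21 \left(-14\right) = 1281 \left(-14\right) = -17934$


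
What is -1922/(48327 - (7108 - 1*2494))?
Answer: -1922/43713 ≈ -0.043969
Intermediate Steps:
-1922/(48327 - (7108 - 1*2494)) = -1922/(48327 - (7108 - 2494)) = -1922/(48327 - 1*4614) = -1922/(48327 - 4614) = -1922/43713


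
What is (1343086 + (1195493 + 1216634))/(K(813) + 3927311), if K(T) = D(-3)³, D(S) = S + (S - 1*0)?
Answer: 3755213/3927095 ≈ 0.95623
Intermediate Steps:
D(S) = 2*S (D(S) = S + (S + 0) = S + S = 2*S)
K(T) = -216 (K(T) = (2*(-3))³ = (-6)³ = -216)
(1343086 + (1195493 + 1216634))/(K(813) + 3927311) = (1343086 + (1195493 + 1216634))/(-216 + 3927311) = (1343086 + 2412127)/3927095 = 3755213*(1/3927095) = 3755213/3927095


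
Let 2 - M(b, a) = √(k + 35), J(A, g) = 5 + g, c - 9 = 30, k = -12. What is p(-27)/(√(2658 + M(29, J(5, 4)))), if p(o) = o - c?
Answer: -66/√(2660 - √23) ≈ -1.2808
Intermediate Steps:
c = 39 (c = 9 + 30 = 39)
M(b, a) = 2 - √23 (M(b, a) = 2 - √(-12 + 35) = 2 - √23)
p(o) = -39 + o (p(o) = o - 1*39 = o - 39 = -39 + o)
p(-27)/(√(2658 + M(29, J(5, 4)))) = (-39 - 27)/(√(2658 + (2 - √23))) = -66/√(2660 - √23)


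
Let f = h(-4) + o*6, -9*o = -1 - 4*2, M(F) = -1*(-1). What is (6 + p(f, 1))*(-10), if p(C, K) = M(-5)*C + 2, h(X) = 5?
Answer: -190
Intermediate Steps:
M(F) = 1
o = 1 (o = -(-1 - 4*2)/9 = -(-1 - 8)/9 = -1/9*(-9) = 1)
f = 11 (f = 5 + 1*6 = 5 + 6 = 11)
p(C, K) = 2 + C (p(C, K) = 1*C + 2 = C + 2 = 2 + C)
(6 + p(f, 1))*(-10) = (6 + (2 + 11))*(-10) = (6 + 13)*(-10) = 19*(-10) = -190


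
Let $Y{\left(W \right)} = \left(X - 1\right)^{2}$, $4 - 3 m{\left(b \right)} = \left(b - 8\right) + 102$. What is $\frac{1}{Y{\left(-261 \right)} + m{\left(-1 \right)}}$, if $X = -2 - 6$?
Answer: $\frac{3}{154} \approx 0.019481$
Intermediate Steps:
$m{\left(b \right)} = -30 - \frac{b}{3}$ ($m{\left(b \right)} = \frac{4}{3} - \frac{\left(b - 8\right) + 102}{3} = \frac{4}{3} - \frac{\left(-8 + b\right) + 102}{3} = \frac{4}{3} - \frac{94 + b}{3} = \frac{4}{3} - \left(\frac{94}{3} + \frac{b}{3}\right) = -30 - \frac{b}{3}$)
$X = -8$ ($X = -2 - 6 = -8$)
$Y{\left(W \right)} = 81$ ($Y{\left(W \right)} = \left(-8 - 1\right)^{2} = \left(-9\right)^{2} = 81$)
$\frac{1}{Y{\left(-261 \right)} + m{\left(-1 \right)}} = \frac{1}{81 - \frac{89}{3}} = \frac{1}{\frac{154}{3}} = \frac{3}{154}$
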